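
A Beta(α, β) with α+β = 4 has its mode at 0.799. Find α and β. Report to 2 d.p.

Since the density peak of Beta(α,β) is at (α−1)/(α+β−2),
α = 1 + 0.799(4−2) = 2.60 and β = 4 − 2.60 = 1.40.

α = 2.60, β = 1.40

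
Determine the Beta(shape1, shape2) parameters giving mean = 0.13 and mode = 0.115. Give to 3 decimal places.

shape1 = 6.673, shape2 = 44.660

Let s = shape1+shape2. Mean gives shape1 = μs = 0.13s; mode gives (shape1−1)/(s−2) = 0.115.
Substituting: 0.13s − 1 = 0.115(s−2) = 0.115s − 0.230, so 0.015s = 0.770 and s = 51.3333.
Then shape1 = 0.13×51.3333 = 6.673 and shape2 = s−shape1 = 44.660.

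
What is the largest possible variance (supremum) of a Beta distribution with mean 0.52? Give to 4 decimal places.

0.2496

For fixed mean μ the Beta variance is μ(1−μ)/(α+β+1), increasing as α+β decreases.
Its least upper bound (not attained) is μ(1−μ) = 0.52·0.48 = 0.2496.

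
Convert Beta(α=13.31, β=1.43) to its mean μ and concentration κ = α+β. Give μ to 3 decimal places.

μ = 0.903, κ = 14.74

κ = α+β = 13.31+1.43 = 14.74; μ = α/κ = 13.31/14.74 = 0.903.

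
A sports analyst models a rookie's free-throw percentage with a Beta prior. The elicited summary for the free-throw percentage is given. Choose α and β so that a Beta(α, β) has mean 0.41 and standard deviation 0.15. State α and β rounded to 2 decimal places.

α = 4.00, β = 5.75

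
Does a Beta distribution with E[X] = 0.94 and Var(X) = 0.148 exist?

For any Beta, Var(X) < E[X]·(1−E[X]).
Here μ(1−μ) = 0.94×0.06 = 0.0564, and 0.148 ≥ 0.0564.

No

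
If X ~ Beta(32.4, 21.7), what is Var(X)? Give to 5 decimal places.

α+β = 54.1 and αβ = 703.08, so Var = αβ/[(α+β)²(α+β+1)] = 703.08/161267.231 = 0.00436.

0.00436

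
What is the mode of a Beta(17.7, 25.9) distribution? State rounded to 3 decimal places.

The density x^(α−1)(1−x)^(β−1) is maximised at (α−1)/(α+β−2) = 16.7/41.6 = 0.401.

0.401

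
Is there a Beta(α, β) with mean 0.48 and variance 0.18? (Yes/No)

A Beta with mean μ has variance μ(1−μ)/(α+β+1) < μ(1−μ).
Here μ(1−μ) = 0.48×0.52 = 0.2496, and 0.18 < 0.2496.

Yes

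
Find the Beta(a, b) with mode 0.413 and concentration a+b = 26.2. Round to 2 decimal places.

Mode = (a−1)/(κ−2) with κ = a+b, so a−1 = 0.413·24.2 = 9.99.
a = 10.99; b = κ − a = 15.21.

a = 10.99, b = 15.21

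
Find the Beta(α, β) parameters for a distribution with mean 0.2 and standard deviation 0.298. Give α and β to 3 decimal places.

First σ² = 0.088804. Setting α = μn, β = (1−μ)n with n = α+β,
μ(1−μ)/(n+1) = 0.088804 ⇒ n+1 = 0.16/0.088804 = 1.8017 ⇒ n = 0.8017.
Hence α = 0.2×0.8017 = 0.160, β = 0.8×0.8017 = 0.641.

α = 0.160, β = 0.641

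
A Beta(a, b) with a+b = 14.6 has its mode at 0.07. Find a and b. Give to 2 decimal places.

a = 1.88, b = 12.72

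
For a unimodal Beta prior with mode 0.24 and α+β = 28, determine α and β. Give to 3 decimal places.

Since the density peak of Beta(α,β) is at (α−1)/(α+β−2),
α = 1 + 0.24(28−2) = 7.240 and β = 28 − 7.240 = 20.760.

α = 7.240, β = 20.760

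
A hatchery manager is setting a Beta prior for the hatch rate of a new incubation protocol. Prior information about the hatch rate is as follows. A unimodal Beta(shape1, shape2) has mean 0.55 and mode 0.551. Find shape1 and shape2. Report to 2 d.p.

Let s = shape1+shape2. Mean gives shape1 = μs = 0.55s; mode gives (shape1−1)/(s−2) = 0.551.
Substituting: 0.55s − 1 = 0.551(s−2) = 0.551s − 1.102, so -0.001s = -0.102 and s = 102.0000.
Then shape1 = 0.55×102.0000 = 56.10 and shape2 = s−shape1 = 45.90.

shape1 = 56.10, shape2 = 45.90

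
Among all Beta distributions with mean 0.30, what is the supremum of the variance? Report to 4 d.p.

Var = μ(1−μ)/(α+β+1), which approaches μ(1−μ) as α+β → 0.
So the supremum is μ(1−μ) = 0.30×0.70 = 0.2100.

0.2100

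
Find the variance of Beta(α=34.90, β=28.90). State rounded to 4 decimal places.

μ = 34.90/63.80 = 0.547022; Var = μ(1−μ)/(α+β+1) = 0.2477889/64.80 = 0.0038.

0.0038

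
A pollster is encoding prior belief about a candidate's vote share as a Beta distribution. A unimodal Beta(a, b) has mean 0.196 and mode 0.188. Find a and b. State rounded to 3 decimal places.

With s = a+b: μ = a/s and mode = (a−1)/(s−2). Eliminating a = μs,
μs − 1 = m(s−2) ⇒ s(μ−m) = 1−2m ⇒ s = 0.624/0.008 = 78.0000.
So a = μs = 15.288, b = (1−μ)s = 62.712.

a = 15.288, b = 62.712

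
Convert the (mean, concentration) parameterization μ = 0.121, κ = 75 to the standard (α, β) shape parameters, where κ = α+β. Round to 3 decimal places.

Split κ in proportion μ : (1−μ): α = 0.121·75 = 9.075, β = 75 − 9.075 = 65.925.

α = 9.075, β = 65.925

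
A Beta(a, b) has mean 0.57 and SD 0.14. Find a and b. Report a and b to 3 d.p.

a = 6.558, b = 4.947

Variance = 0.14² = 0.0196. The moment-matching identity a+b = μ(1−μ)/Var − 1 gives
a+b = 0.2451/0.0196 − 1 = 11.5051, so a = μ·11.5051 = 6.558 and b = (1−μ)·11.5051 = 4.947.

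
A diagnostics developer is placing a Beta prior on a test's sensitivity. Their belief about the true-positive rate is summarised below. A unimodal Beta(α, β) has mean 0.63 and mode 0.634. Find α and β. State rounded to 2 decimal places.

α = 42.21, β = 24.79

Let s = α+β. Mean gives α = μs = 0.63s; mode gives (α−1)/(s−2) = 0.634.
Substituting: 0.63s − 1 = 0.634(s−2) = 0.634s − 1.268, so -0.004s = -0.268 and s = 67.0000.
Then α = 0.63×67.0000 = 42.21 and β = s−α = 24.79.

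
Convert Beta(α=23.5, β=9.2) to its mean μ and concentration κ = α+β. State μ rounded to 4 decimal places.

κ = α+β = 23.5+9.2 = 32.7; μ = α/κ = 23.5/32.7 = 0.7187.

μ = 0.7187, κ = 32.7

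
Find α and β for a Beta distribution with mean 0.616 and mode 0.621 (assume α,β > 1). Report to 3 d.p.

α = 29.814, β = 18.586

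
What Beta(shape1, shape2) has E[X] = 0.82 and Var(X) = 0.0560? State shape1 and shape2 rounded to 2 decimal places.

shape1 = 1.34, shape2 = 0.29

By moment matching, shape1+shape2 = μ(1−μ)/σ² − 1 = (0.82·0.18)/0.0560 − 1 = 2.6357 − 1 = 1.6357.
Since shape1/(shape1+shape2) = μ, shape1 = 0.82·1.6357 = 1.34 and shape2 = 0.18·1.6357 = 0.29.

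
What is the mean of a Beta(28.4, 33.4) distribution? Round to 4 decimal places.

0.4595

The Beta mean is α/(α+β) = 28.4/(28.4+33.4) = 0.4595.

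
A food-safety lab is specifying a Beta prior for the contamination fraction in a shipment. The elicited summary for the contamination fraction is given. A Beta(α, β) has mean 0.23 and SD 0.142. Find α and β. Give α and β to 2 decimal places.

α = 1.79, β = 5.99

σ² = 0.142² = 0.020164.
With s = α+β, Var = μ(1−μ)/(s+1), so s+1 = (0.23×0.77)/0.020164 = 8.7830 and s = 7.7830.
α = μs = 1.79, β = (1−μ)s = 5.99.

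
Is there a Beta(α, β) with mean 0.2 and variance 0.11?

Yes

For any Beta, Var(X) < E[X]·(1−E[X]).
Here μ(1−μ) = 0.2×0.8 = 0.16, and 0.11 < 0.16.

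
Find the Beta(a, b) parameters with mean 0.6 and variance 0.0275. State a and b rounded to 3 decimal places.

a = 4.636, b = 3.091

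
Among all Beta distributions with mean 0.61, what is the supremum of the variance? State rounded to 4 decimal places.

For fixed mean μ the Beta variance is μ(1−μ)/(α+β+1), increasing as α+β decreases.
Its least upper bound (not attained) is μ(1−μ) = 0.61·0.39 = 0.2379.

0.2379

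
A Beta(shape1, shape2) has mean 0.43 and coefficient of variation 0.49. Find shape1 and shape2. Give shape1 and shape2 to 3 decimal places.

shape1 = 1.944, shape2 = 2.577

σ = CV·μ = 0.49×0.43 = 0.21070, so σ² = 0.044394.
s+1 = μ(1−μ)/σ² = 0.2451/0.044394 = 5.5210, so s = shape1+shape2 = 4.5210.
shape1 = μs = 1.944, shape2 = (1−μ)s = 2.577.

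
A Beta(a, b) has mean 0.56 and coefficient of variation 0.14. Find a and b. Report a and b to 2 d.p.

a = 21.89, b = 17.20

σ = CV·μ = 0.14×0.56 = 0.07840, so σ² = 0.006147.
s+1 = μ(1−μ)/σ² = 0.2464/0.006147 = 40.0875, so s = a+b = 39.0875.
a = μs = 21.89, b = (1−μ)s = 17.20.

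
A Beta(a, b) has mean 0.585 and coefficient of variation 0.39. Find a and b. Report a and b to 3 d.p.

a = 2.143, b = 1.521

σ = CV·μ = 0.39×0.585 = 0.22815, so σ² = 0.052052.
s+1 = μ(1−μ)/σ² = 0.242775/0.052052 = 4.6640, so s = a+b = 3.6640.
a = μs = 2.143, b = (1−μ)s = 1.521.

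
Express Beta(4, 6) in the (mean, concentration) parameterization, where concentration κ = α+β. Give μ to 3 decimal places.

κ = α+β = 4+6 = 10; μ = α/κ = 4/10 = 0.400.

μ = 0.400, κ = 10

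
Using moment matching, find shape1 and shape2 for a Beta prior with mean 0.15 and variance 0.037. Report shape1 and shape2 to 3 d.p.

shape1 = 0.367, shape2 = 2.079

By moment matching, shape1+shape2 = μ(1−μ)/σ² − 1 = (0.15·0.85)/0.037 − 1 = 3.4459 − 1 = 2.4459.
Since shape1/(shape1+shape2) = μ, shape1 = 0.15·2.4459 = 0.367 and shape2 = 0.85·2.4459 = 2.079.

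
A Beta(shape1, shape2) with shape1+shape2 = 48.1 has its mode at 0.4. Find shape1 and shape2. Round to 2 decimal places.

Mode = (shape1−1)/(κ−2) with κ = shape1+shape2, so shape1−1 = 0.4·46.1 = 18.44.
shape1 = 19.44; shape2 = κ − shape1 = 28.66.

shape1 = 19.44, shape2 = 28.66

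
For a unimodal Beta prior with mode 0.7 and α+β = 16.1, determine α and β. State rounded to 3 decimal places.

Since the density peak of Beta(α,β) is at (α−1)/(α+β−2),
α = 1 + 0.7(16.1−2) = 10.870 and β = 16.1 − 10.870 = 5.230.

α = 10.870, β = 5.230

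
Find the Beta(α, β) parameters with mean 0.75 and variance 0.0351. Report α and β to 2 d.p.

Let s = α+β. The Beta variance is μ(1−μ)/(s+1).
So s+1 = μ(1−μ)/σ² = (0.75×0.25)/0.0351 = 0.1875/0.0351 = 5.3419, giving s = 4.3419.
Then α = μs = 0.75×4.3419 = 3.26 and β = (1−μ)s = 0.25×4.3419 = 1.09.

α = 3.26, β = 1.09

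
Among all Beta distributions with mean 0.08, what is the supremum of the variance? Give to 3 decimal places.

For fixed mean μ the Beta variance is μ(1−μ)/(α+β+1), increasing as α+β decreases.
Its least upper bound (not attained) is μ(1−μ) = 0.08·0.92 = 0.074.

0.074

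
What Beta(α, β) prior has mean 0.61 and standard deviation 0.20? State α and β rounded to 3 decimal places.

α = 3.018, β = 1.930

Variance = 0.20² = 0.0400. The moment-matching identity α+β = μ(1−μ)/Var − 1 gives
α+β = 0.2379/0.0400 − 1 = 4.9475, so α = μ·4.9475 = 3.018 and β = (1−μ)·4.9475 = 1.930.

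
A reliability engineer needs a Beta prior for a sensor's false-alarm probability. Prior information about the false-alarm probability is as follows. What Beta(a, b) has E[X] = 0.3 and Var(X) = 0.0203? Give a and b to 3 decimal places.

a = 2.803, b = 6.541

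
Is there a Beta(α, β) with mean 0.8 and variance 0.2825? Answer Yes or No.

No

The Beta variance bound is σ² < μ(1−μ).
Here μ(1−μ) = 0.8×0.2 = 0.16, and 0.2825 ≥ 0.16.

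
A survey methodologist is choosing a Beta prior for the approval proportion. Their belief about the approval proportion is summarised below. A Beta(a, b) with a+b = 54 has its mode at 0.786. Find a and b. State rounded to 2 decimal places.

For a,b>1 the mode is (a−1)/(a+b−2), so a = mode·(κ−2)+1 = 0.786×52+1 = 41.87.
And b = (1−mode)·(κ−2)+1 = 0.214×52+1 = 12.13.

a = 41.87, b = 12.13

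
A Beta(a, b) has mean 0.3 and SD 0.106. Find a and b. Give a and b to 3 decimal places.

a = 5.307, b = 12.383

First σ² = 0.011236. Setting a = μn, b = (1−μ)n with n = a+b,
μ(1−μ)/(n+1) = 0.011236 ⇒ n+1 = 0.21/0.011236 = 18.6899 ⇒ n = 17.6899.
Hence a = 0.3×17.6899 = 5.307, b = 0.7×17.6899 = 12.383.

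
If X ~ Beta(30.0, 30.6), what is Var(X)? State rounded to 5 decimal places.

0.00406

Var = αβ/[(α+β)²(α+β+1)] = (30.0×30.6)/(60.6²×61.6) = 918.00/226217.376 = 0.00406.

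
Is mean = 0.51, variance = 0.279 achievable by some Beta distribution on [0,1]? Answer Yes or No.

A Beta with mean μ has variance μ(1−μ)/(α+β+1) < μ(1−μ).
Here μ(1−μ) = 0.51×0.49 = 0.2499, and 0.279 ≥ 0.2499.

No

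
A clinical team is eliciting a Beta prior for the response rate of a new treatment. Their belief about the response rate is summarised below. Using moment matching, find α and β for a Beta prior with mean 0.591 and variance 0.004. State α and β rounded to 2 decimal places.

α = 35.12, β = 24.31

By moment matching, α+β = μ(1−μ)/σ² − 1 = (0.591·0.409)/0.004 − 1 = 60.4298 − 1 = 59.4298.
Since α/(α+β) = μ, α = 0.591·59.4298 = 35.12 and β = 0.409·59.4298 = 24.31.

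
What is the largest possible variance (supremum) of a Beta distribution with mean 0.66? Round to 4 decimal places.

0.2244

For fixed mean μ the Beta variance is μ(1−μ)/(α+β+1), increasing as α+β decreases.
Its least upper bound (not attained) is μ(1−μ) = 0.66·0.34 = 0.2244.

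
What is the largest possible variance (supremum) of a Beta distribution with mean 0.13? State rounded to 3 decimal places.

0.113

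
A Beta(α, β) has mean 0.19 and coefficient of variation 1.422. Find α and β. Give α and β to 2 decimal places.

α = 0.21, β = 0.90

σ = CV·μ = 1.422×0.19 = 0.27018, so σ² = 0.072997.
s+1 = μ(1−μ)/σ² = 0.1539/0.072997 = 2.1083, so s = α+β = 1.1083.
α = μs = 0.21, β = (1−μ)s = 0.90.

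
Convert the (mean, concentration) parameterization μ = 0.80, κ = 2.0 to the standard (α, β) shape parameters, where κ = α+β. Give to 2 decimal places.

α = 1.60, β = 0.40

Split κ in proportion μ : (1−μ): α = 0.80·2.0 = 1.60, β = 2.0 − 1.60 = 0.40.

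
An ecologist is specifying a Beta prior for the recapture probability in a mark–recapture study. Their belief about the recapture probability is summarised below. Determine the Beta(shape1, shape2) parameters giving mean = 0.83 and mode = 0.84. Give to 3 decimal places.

shape1 = 56.440, shape2 = 11.560

With s = shape1+shape2: μ = shape1/s and mode = (shape1−1)/(s−2). Eliminating shape1 = μs,
μs − 1 = m(s−2) ⇒ s(μ−m) = 1−2m ⇒ s = -0.68/-0.01 = 68.0000.
So shape1 = μs = 56.440, shape2 = (1−μ)s = 11.560.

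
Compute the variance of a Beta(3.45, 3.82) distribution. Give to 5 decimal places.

Var = αβ/[(α+β)²(α+β+1)] = (3.45×3.82)/(7.27²×8.27) = 13.1790/437.093483 = 0.03015.

0.03015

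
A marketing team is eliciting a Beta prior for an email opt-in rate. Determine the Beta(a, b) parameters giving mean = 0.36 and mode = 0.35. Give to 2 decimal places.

Let s = a+b. Mean gives a = μs = 0.36s; mode gives (a−1)/(s−2) = 0.35.
Substituting: 0.36s − 1 = 0.35(s−2) = 0.35s − 0.70, so 0.01s = 0.30 and s = 30.0000.
Then a = 0.36×30.0000 = 10.80 and b = s−a = 19.20.

a = 10.80, b = 19.20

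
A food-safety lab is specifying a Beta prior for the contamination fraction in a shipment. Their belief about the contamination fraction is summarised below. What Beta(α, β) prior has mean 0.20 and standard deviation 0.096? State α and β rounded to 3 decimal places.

First σ² = 0.009216. Setting α = μn, β = (1−μ)n with n = α+β,
μ(1−μ)/(n+1) = 0.009216 ⇒ n+1 = 0.1600/0.009216 = 17.3611 ⇒ n = 16.3611.
Hence α = 0.20×16.3611 = 3.272, β = 0.80×16.3611 = 13.089.

α = 3.272, β = 13.089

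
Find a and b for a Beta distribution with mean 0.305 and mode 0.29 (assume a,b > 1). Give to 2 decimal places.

Let s = a+b. Mean gives a = μs = 0.305s; mode gives (a−1)/(s−2) = 0.29.
Substituting: 0.305s − 1 = 0.29(s−2) = 0.29s − 0.58, so 0.015s = 0.42 and s = 28.0000.
Then a = 0.305×28.0000 = 8.54 and b = s−a = 19.46.

a = 8.54, b = 19.46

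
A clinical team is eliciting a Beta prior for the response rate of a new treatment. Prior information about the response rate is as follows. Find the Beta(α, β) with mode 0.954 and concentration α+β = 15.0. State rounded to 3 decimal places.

α = 13.402, β = 1.598

For α,β>1 the mode is (α−1)/(α+β−2), so α = mode·(κ−2)+1 = 0.954×13.0+1 = 13.402.
And β = (1−mode)·(κ−2)+1 = 0.046×13.0+1 = 1.598.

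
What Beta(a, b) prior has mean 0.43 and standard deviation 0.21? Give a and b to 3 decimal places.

First σ² = 0.0441. Setting a = μn, b = (1−μ)n with n = a+b,
μ(1−μ)/(n+1) = 0.0441 ⇒ n+1 = 0.2451/0.0441 = 5.5578 ⇒ n = 4.5578.
Hence a = 0.43×4.5578 = 1.960, b = 0.57×4.5578 = 2.598.

a = 1.960, b = 2.598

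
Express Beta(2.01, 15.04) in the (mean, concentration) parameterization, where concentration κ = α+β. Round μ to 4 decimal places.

μ = 0.1179, κ = 17.05

κ = α+β = 2.01+15.04 = 17.05; μ = α/κ = 2.01/17.05 = 0.1179.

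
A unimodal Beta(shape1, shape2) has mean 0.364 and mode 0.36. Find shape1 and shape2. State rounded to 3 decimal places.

shape1 = 25.480, shape2 = 44.520

Let s = shape1+shape2. Mean gives shape1 = μs = 0.364s; mode gives (shape1−1)/(s−2) = 0.36.
Substituting: 0.364s − 1 = 0.36(s−2) = 0.36s − 0.72, so 0.004s = 0.28 and s = 70.0000.
Then shape1 = 0.364×70.0000 = 25.480 and shape2 = s−shape1 = 44.520.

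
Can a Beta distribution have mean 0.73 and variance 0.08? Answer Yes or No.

For any Beta, Var(X) < E[X]·(1−E[X]).
Here μ(1−μ) = 0.73×0.27 = 0.1971, and 0.08 < 0.1971.

Yes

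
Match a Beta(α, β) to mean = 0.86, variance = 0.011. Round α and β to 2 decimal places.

Let s = α+β. The Beta variance is μ(1−μ)/(s+1).
So s+1 = μ(1−μ)/σ² = (0.86×0.14)/0.011 = 0.1204/0.011 = 10.9455, giving s = 9.9455.
Then α = μs = 0.86×9.9455 = 8.55 and β = (1−μ)s = 0.14×9.9455 = 1.39.

α = 8.55, β = 1.39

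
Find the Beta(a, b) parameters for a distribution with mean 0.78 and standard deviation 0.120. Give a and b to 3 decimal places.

σ² = 0.120² = 0.014400.
With s = a+b, Var = μ(1−μ)/(s+1), so s+1 = (0.78×0.22)/0.014400 = 11.9167 and s = 10.9167.
a = μs = 8.515, b = (1−μ)s = 2.402.

a = 8.515, b = 2.402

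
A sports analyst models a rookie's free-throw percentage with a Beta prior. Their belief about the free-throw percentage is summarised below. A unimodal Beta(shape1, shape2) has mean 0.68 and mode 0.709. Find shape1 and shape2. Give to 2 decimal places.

shape1 = 9.80, shape2 = 4.61

Let s = shape1+shape2. Mean gives shape1 = μs = 0.68s; mode gives (shape1−1)/(s−2) = 0.709.
Substituting: 0.68s − 1 = 0.709(s−2) = 0.709s − 1.418, so -0.029s = -0.418 and s = 14.4138.
Then shape1 = 0.68×14.4138 = 9.80 and shape2 = s−shape1 = 4.61.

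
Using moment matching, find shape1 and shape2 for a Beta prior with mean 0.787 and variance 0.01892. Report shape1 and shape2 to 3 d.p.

Write ν = shape1+shape2; then shape1 = μν and Var = μ(1−μ)/(ν+1).
ν = μ(1−μ)/Var − 1 = 0.167631/0.01892 − 1 = 7.8600.
shape1 = 0.787·7.8600 = 6.186, shape2 = 0.213·7.8600 = 1.674.

shape1 = 6.186, shape2 = 1.674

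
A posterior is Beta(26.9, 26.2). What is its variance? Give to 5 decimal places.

μ = 26.9/53.1 = 0.506591; Var = μ(1−μ)/(α+β+1) = 0.2499566/54.1 = 0.00462.

0.00462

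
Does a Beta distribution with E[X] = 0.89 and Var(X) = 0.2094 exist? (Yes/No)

No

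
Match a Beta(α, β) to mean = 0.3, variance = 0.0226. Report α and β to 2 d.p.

Write ν = α+β; then α = μν and Var = μ(1−μ)/(ν+1).
ν = μ(1−μ)/Var − 1 = 0.21/0.0226 − 1 = 8.2920.
α = 0.3·8.2920 = 2.49, β = 0.7·8.2920 = 5.80.

α = 2.49, β = 5.80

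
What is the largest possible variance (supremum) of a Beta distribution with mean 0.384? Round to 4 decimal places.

0.2365

Var = μ(1−μ)/(α+β+1), which approaches μ(1−μ) as α+β → 0.
So the supremum is μ(1−μ) = 0.384×0.616 = 0.2365.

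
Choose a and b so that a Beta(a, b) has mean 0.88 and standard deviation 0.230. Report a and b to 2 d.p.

a = 0.88, b = 0.12

First σ² = 0.052900. Setting a = μn, b = (1−μ)n with n = a+b,
μ(1−μ)/(n+1) = 0.052900 ⇒ n+1 = 0.1056/0.052900 = 1.9962 ⇒ n = 0.9962.
Hence a = 0.88×0.9962 = 0.88, b = 0.12×0.9962 = 0.12.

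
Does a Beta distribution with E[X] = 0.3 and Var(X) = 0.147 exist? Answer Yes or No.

A Beta with mean μ has variance μ(1−μ)/(α+β+1) < μ(1−μ).
Here μ(1−μ) = 0.3×0.7 = 0.21, and 0.147 < 0.21.

Yes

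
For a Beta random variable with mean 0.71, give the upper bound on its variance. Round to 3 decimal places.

Var = μ(1−μ)/(α+β+1), which approaches μ(1−μ) as α+β → 0.
So the supremum is μ(1−μ) = 0.71×0.29 = 0.206.

0.206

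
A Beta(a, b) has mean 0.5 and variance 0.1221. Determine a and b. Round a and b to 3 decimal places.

a = 0.524, b = 0.524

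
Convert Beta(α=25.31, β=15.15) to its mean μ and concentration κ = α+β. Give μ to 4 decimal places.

κ = α+β = 25.31+15.15 = 40.46; μ = α/κ = 25.31/40.46 = 0.6256.

μ = 0.6256, κ = 40.46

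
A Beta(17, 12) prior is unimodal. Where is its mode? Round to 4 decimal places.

0.5926

The density x^(α−1)(1−x)^(β−1) is maximised at (α−1)/(α+β−2) = 16/27 = 0.5926.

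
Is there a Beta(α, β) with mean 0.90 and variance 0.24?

The Beta variance bound is σ² < μ(1−μ).
Here μ(1−μ) = 0.90×0.10 = 0.0900, and 0.24 ≥ 0.0900.

No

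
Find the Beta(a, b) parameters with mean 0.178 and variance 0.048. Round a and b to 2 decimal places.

a = 0.36, b = 1.68

Let s = a+b. The Beta variance is μ(1−μ)/(s+1).
So s+1 = μ(1−μ)/σ² = (0.178×0.822)/0.048 = 0.146316/0.048 = 3.0482, giving s = 2.0482.
Then a = μs = 0.178×2.0482 = 0.36 and b = (1−μ)s = 0.822×2.0482 = 1.68.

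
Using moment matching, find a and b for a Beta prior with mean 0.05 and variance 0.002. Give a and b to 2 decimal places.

By moment matching, a+b = μ(1−μ)/σ² − 1 = (0.05·0.95)/0.002 − 1 = 23.7500 − 1 = 22.7500.
Since a/(a+b) = μ, a = 0.05·22.7500 = 1.14 and b = 0.95·22.7500 = 21.61.

a = 1.14, b = 21.61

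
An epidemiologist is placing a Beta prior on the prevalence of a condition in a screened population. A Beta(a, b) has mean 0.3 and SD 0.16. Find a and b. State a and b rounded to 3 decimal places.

a = 2.161, b = 5.042

Variance = 0.16² = 0.0256. The moment-matching identity a+b = μ(1−μ)/Var − 1 gives
a+b = 0.21/0.0256 − 1 = 7.2031, so a = μ·7.2031 = 2.161 and b = (1−μ)·7.2031 = 5.042.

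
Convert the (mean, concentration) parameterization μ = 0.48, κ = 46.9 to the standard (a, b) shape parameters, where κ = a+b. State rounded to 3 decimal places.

Split κ in proportion μ : (1−μ): a = 0.48·46.9 = 22.512, b = 46.9 − 22.512 = 24.388.

a = 22.512, b = 24.388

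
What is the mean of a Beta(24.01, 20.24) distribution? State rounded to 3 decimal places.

0.543

E[X] = α/(α+β) = 24.01/44.25 = 0.543.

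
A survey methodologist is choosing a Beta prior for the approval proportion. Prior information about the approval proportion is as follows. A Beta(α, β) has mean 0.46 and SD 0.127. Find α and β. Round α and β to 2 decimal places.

α = 6.62, β = 7.78

σ² = 0.127² = 0.016129.
With s = α+β, Var = μ(1−μ)/(s+1), so s+1 = (0.46×0.54)/0.016129 = 15.4008 and s = 14.4008.
α = μs = 6.62, β = (1−μ)s = 7.78.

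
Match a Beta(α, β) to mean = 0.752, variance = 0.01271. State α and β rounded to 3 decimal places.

Let s = α+β. The Beta variance is μ(1−μ)/(s+1).
So s+1 = μ(1−μ)/σ² = (0.752×0.248)/0.01271 = 0.186496/0.01271 = 14.6732, giving s = 13.6732.
Then α = μs = 0.752×13.6732 = 10.282 and β = (1−μ)s = 0.248×13.6732 = 3.391.

α = 10.282, β = 3.391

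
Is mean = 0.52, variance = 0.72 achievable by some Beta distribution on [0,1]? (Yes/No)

For any Beta, Var(X) < E[X]·(1−E[X]).
Here μ(1−μ) = 0.52×0.48 = 0.2496, and 0.72 ≥ 0.2496.

No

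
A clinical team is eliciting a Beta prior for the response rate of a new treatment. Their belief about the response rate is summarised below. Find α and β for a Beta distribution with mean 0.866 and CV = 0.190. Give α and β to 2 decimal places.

α = 2.85, β = 0.44

Var = (CV·μ)² = (0.190×0.866)² = 0.027073.
α+β = μ(1−μ)/Var − 1 = 0.116044/0.027073 − 1 = 3.2863.
Thus α = 0.866·3.2863 = 2.85 and β = 0.134·3.2863 = 0.44.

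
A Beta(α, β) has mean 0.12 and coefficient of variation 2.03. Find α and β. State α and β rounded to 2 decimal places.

α = 0.09, β = 0.69

Var = (CV·μ)² = (2.03×0.12)² = 0.059341.
α+β = μ(1−μ)/Var − 1 = 0.1056/0.059341 − 1 = 0.7795.
Thus α = 0.12·0.7795 = 0.09 and β = 0.88·0.7795 = 0.69.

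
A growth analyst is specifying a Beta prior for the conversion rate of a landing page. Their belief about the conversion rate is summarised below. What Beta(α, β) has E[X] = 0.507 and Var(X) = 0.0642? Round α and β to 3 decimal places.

α = 1.467, β = 1.426

Write ν = α+β; then α = μν and Var = μ(1−μ)/(ν+1).
ν = μ(1−μ)/Var − 1 = 0.249951/0.0642 − 1 = 2.8933.
α = 0.507·2.8933 = 1.467, β = 0.493·2.8933 = 1.426.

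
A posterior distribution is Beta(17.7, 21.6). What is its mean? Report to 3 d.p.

0.450

The Beta mean is α/(α+β) = 17.7/(17.7+21.6) = 0.450.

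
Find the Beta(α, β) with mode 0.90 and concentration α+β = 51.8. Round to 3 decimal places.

α = 45.820, β = 5.980

Since the density peak of Beta(α,β) is at (α−1)/(α+β−2),
α = 1 + 0.90(51.8−2) = 45.820 and β = 51.8 − 45.820 = 5.980.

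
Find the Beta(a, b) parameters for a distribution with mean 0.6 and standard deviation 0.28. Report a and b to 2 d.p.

a = 1.24, b = 0.82

Variance = 0.28² = 0.0784. The moment-matching identity a+b = μ(1−μ)/Var − 1 gives
a+b = 0.24/0.0784 − 1 = 2.0612, so a = μ·2.0612 = 1.24 and b = (1−μ)·2.0612 = 0.82.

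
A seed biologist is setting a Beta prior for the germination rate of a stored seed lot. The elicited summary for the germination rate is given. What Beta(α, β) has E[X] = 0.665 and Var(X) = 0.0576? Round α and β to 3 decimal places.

α = 1.907, β = 0.961

By moment matching, α+β = μ(1−μ)/σ² − 1 = (0.665·0.335)/0.0576 − 1 = 3.8676 − 1 = 2.8676.
Since α/(α+β) = μ, α = 0.665·2.8676 = 1.907 and β = 0.335·2.8676 = 0.961.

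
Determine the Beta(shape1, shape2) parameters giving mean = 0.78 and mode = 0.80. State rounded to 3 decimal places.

shape1 = 23.400, shape2 = 6.600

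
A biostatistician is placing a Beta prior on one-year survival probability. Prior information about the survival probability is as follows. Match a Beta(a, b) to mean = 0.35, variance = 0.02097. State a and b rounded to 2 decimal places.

a = 3.45, b = 6.40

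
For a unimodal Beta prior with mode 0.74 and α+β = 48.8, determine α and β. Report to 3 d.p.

For α,β>1 the mode is (α−1)/(α+β−2), so α = mode·(κ−2)+1 = 0.74×46.8+1 = 35.632.
And β = (1−mode)·(κ−2)+1 = 0.26×46.8+1 = 13.168.

α = 35.632, β = 13.168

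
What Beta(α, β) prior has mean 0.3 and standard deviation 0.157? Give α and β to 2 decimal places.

First σ² = 0.024649. Setting α = μn, β = (1−μ)n with n = α+β,
μ(1−μ)/(n+1) = 0.024649 ⇒ n+1 = 0.21/0.024649 = 8.5196 ⇒ n = 7.5196.
Hence α = 0.3×7.5196 = 2.26, β = 0.7×7.5196 = 5.26.

α = 2.26, β = 5.26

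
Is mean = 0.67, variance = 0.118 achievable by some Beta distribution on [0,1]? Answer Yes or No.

The Beta variance bound is σ² < μ(1−μ).
Here μ(1−μ) = 0.67×0.33 = 0.2211, and 0.118 < 0.2211.

Yes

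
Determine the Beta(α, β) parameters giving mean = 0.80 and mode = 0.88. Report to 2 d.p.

α = 7.60, β = 1.90

With s = α+β: μ = α/s and mode = (α−1)/(s−2). Eliminating α = μs,
μs − 1 = m(s−2) ⇒ s(μ−m) = 1−2m ⇒ s = -0.76/-0.08 = 9.5000.
So α = μs = 7.60, β = (1−μ)s = 1.90.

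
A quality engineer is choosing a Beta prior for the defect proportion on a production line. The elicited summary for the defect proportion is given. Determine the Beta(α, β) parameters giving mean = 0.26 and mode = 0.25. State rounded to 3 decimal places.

α = 13.000, β = 37.000

With s = α+β: μ = α/s and mode = (α−1)/(s−2). Eliminating α = μs,
μs − 1 = m(s−2) ⇒ s(μ−m) = 1−2m ⇒ s = 0.50/0.01 = 50.0000.
So α = μs = 13.000, β = (1−μ)s = 37.000.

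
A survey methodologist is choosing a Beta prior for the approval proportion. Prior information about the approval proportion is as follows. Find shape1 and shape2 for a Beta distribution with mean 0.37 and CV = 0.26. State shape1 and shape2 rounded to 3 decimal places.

shape1 = 8.950, shape2 = 15.238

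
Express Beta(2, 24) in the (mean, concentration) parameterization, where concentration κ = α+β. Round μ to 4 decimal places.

μ = 0.0769, κ = 26

κ = α+β = 2+24 = 26; μ = α/κ = 2/26 = 0.0769.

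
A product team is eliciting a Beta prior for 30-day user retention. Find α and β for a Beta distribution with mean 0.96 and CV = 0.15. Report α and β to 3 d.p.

α = 0.818, β = 0.034

Var = (CV·μ)² = (0.15×0.96)² = 0.020736.
α+β = μ(1−μ)/Var − 1 = 0.0384/0.020736 − 1 = 0.8519.
Thus α = 0.96·0.8519 = 0.818 and β = 0.04·0.8519 = 0.034.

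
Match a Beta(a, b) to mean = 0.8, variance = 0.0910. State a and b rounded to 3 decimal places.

Write ν = a+b; then a = μν and Var = μ(1−μ)/(ν+1).
ν = μ(1−μ)/Var − 1 = 0.16/0.0910 − 1 = 0.7582.
a = 0.8·0.7582 = 0.607, b = 0.2·0.7582 = 0.152.

a = 0.607, b = 0.152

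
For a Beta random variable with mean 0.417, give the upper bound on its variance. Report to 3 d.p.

0.243

For fixed mean μ the Beta variance is μ(1−μ)/(α+β+1), increasing as α+β decreases.
Its least upper bound (not attained) is μ(1−μ) = 0.417·0.583 = 0.243.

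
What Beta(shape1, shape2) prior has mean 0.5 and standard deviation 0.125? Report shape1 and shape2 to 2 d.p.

shape1 = 7.50, shape2 = 7.50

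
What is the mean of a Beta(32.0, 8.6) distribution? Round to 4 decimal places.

0.7882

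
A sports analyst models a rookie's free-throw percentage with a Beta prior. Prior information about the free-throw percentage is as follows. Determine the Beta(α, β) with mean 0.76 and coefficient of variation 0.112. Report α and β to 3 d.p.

α = 18.373, β = 5.802

Var = (CV·μ)² = (0.112×0.76)² = 0.007245.
α+β = μ(1−μ)/Var − 1 = 0.1824/0.007245 − 1 = 24.1745.
Thus α = 0.76·24.1745 = 18.373 and β = 0.24·24.1745 = 5.802.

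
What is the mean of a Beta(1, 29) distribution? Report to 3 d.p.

0.033

The Beta mean is α/(α+β) = 1/(1+29) = 0.033.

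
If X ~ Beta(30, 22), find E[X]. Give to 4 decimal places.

E[X] = α/(α+β) = 30/52 = 0.5769.

0.5769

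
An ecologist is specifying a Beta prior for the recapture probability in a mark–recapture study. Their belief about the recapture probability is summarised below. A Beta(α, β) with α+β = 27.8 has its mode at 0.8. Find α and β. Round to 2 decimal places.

Since the density peak of Beta(α,β) is at (α−1)/(α+β−2),
α = 1 + 0.8(27.8−2) = 21.64 and β = 27.8 − 21.64 = 6.16.

α = 21.64, β = 6.16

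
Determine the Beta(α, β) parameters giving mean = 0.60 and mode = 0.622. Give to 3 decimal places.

α = 6.655, β = 4.436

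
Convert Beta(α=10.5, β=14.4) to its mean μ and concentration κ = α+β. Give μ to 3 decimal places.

μ = 0.422, κ = 24.9

κ = α+β = 10.5+14.4 = 24.9; μ = α/κ = 10.5/24.9 = 0.422.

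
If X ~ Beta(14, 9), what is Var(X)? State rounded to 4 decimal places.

0.0099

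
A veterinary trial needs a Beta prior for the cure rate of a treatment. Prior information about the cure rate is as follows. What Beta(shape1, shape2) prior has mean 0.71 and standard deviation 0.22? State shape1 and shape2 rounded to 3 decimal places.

First σ² = 0.0484. Setting shape1 = μn, shape2 = (1−μ)n with n = shape1+shape2,
μ(1−μ)/(n+1) = 0.0484 ⇒ n+1 = 0.2059/0.0484 = 4.2541 ⇒ n = 3.2541.
Hence shape1 = 0.71×3.2541 = 2.310, shape2 = 0.29×3.2541 = 0.944.

shape1 = 2.310, shape2 = 0.944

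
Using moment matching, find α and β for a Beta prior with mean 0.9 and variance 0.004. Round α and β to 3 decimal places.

α = 19.350, β = 2.150

By moment matching, α+β = μ(1−μ)/σ² − 1 = (0.9·0.1)/0.004 − 1 = 22.5000 − 1 = 21.5000.
Since α/(α+β) = μ, α = 0.9·21.5000 = 19.350 and β = 0.1·21.5000 = 2.150.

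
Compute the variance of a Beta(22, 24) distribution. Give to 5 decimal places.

μ = 22/46 = 0.478261; Var = μ(1−μ)/(α+β+1) = 0.2495274/47 = 0.00531.

0.00531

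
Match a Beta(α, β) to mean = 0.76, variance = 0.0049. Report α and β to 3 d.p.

Let s = α+β. The Beta variance is μ(1−μ)/(s+1).
So s+1 = μ(1−μ)/σ² = (0.76×0.24)/0.0049 = 0.1824/0.0049 = 37.2245, giving s = 36.2245.
Then α = μs = 0.76×36.2245 = 27.531 and β = (1−μ)s = 0.24×36.2245 = 8.694.

α = 27.531, β = 8.694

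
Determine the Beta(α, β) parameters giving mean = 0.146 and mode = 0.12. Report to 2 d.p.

With s = α+β: μ = α/s and mode = (α−1)/(s−2). Eliminating α = μs,
μs − 1 = m(s−2) ⇒ s(μ−m) = 1−2m ⇒ s = 0.76/0.026 = 29.2308.
So α = μs = 4.27, β = (1−μ)s = 24.96.

α = 4.27, β = 24.96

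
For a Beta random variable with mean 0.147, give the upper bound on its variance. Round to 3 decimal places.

For fixed mean μ the Beta variance is μ(1−μ)/(α+β+1), increasing as α+β decreases.
Its least upper bound (not attained) is μ(1−μ) = 0.147·0.853 = 0.125.

0.125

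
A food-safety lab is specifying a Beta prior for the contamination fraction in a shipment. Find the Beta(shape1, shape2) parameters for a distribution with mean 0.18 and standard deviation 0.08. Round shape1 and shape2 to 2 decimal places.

shape1 = 3.97, shape2 = 18.09

First σ² = 0.0064. Setting shape1 = μn, shape2 = (1−μ)n with n = shape1+shape2,
μ(1−μ)/(n+1) = 0.0064 ⇒ n+1 = 0.1476/0.0064 = 23.0625 ⇒ n = 22.0625.
Hence shape1 = 0.18×22.0625 = 3.97, shape2 = 0.82×22.0625 = 18.09.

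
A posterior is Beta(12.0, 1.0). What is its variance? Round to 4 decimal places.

Var = αβ/[(α+β)²(α+β+1)] = (12.0×1.0)/(13.0²×14.0) = 12.00/2366.000 = 0.0051.

0.0051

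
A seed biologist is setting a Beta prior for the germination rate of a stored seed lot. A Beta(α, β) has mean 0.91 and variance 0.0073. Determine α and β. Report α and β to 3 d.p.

Write ν = α+β; then α = μν and Var = μ(1−μ)/(ν+1).
ν = μ(1−μ)/Var − 1 = 0.0819/0.0073 − 1 = 10.2192.
α = 0.91·10.2192 = 9.299, β = 0.09·10.2192 = 0.920.

α = 9.299, β = 0.920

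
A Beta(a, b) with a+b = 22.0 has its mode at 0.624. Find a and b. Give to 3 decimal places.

a = 13.480, b = 8.520

For a,b>1 the mode is (a−1)/(a+b−2), so a = mode·(κ−2)+1 = 0.624×20.0+1 = 13.480.
And b = (1−mode)·(κ−2)+1 = 0.376×20.0+1 = 8.520.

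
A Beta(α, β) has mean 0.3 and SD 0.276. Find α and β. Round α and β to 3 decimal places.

σ² = 0.276² = 0.076176.
With s = α+β, Var = μ(1−μ)/(s+1), so s+1 = (0.3×0.7)/0.076176 = 2.7568 and s = 1.7568.
α = μs = 0.527, β = (1−μ)s = 1.230.

α = 0.527, β = 1.230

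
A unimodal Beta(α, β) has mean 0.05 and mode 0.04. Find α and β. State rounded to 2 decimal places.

Let s = α+β. Mean gives α = μs = 0.05s; mode gives (α−1)/(s−2) = 0.04.
Substituting: 0.05s − 1 = 0.04(s−2) = 0.04s − 0.08, so 0.01s = 0.92 and s = 92.0000.
Then α = 0.05×92.0000 = 4.60 and β = s−α = 87.40.

α = 4.60, β = 87.40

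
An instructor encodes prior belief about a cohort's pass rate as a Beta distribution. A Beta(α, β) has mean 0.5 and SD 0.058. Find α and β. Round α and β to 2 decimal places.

First σ² = 0.003364. Setting α = μn, β = (1−μ)n with n = α+β,
μ(1−μ)/(n+1) = 0.003364 ⇒ n+1 = 0.25/0.003364 = 74.3163 ⇒ n = 73.3163.
Hence α = 0.5×73.3163 = 36.66, β = 0.5×73.3163 = 36.66.

α = 36.66, β = 36.66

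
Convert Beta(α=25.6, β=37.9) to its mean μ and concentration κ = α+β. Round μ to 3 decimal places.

μ = 0.403, κ = 63.5

κ = α+β = 25.6+37.9 = 63.5; μ = α/κ = 25.6/63.5 = 0.403.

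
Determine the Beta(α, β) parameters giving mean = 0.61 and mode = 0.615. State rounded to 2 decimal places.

α = 28.06, β = 17.94

With s = α+β: μ = α/s and mode = (α−1)/(s−2). Eliminating α = μs,
μs − 1 = m(s−2) ⇒ s(μ−m) = 1−2m ⇒ s = -0.230/-0.005 = 46.0000.
So α = μs = 28.06, β = (1−μ)s = 17.94.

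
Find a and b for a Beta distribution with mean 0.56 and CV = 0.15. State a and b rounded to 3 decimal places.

σ = CV·μ = 0.15×0.56 = 0.08400, so σ² = 0.007056.
s+1 = μ(1−μ)/σ² = 0.2464/0.007056 = 34.9206, so s = a+b = 33.9206.
a = μs = 18.996, b = (1−μ)s = 14.925.

a = 18.996, b = 14.925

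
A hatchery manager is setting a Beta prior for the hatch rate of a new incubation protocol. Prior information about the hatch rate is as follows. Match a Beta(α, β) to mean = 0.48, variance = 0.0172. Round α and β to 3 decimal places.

α = 6.486, β = 7.026

Write ν = α+β; then α = μν and Var = μ(1−μ)/(ν+1).
ν = μ(1−μ)/Var − 1 = 0.2496/0.0172 − 1 = 13.5116.
α = 0.48·13.5116 = 6.486, β = 0.52·13.5116 = 7.026.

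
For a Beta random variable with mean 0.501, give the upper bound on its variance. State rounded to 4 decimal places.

0.2500

For fixed mean μ the Beta variance is μ(1−μ)/(α+β+1), increasing as α+β decreases.
Its least upper bound (not attained) is μ(1−μ) = 0.501·0.499 = 0.2500.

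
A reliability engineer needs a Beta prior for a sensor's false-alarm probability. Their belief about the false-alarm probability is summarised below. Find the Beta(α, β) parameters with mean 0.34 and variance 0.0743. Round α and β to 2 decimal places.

α = 0.69, β = 1.33

Let s = α+β. The Beta variance is μ(1−μ)/(s+1).
So s+1 = μ(1−μ)/σ² = (0.34×0.66)/0.0743 = 0.2244/0.0743 = 3.0202, giving s = 2.0202.
Then α = μs = 0.34×2.0202 = 0.69 and β = (1−μ)s = 0.66×2.0202 = 1.33.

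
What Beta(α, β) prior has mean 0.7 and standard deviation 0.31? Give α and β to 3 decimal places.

α = 0.830, β = 0.356

Variance = 0.31² = 0.0961. The moment-matching identity α+β = μ(1−μ)/Var − 1 gives
α+β = 0.21/0.0961 − 1 = 1.1852, so α = μ·1.1852 = 0.830 and β = (1−μ)·1.1852 = 0.356.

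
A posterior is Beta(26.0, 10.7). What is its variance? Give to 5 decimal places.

α+β = 36.7 and αβ = 278.20, so Var = αβ/[(α+β)²(α+β+1)] = 278.20/50777.753 = 0.00548.

0.00548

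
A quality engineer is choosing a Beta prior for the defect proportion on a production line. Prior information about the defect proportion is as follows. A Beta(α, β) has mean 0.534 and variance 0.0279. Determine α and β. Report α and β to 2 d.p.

Let s = α+β. The Beta variance is μ(1−μ)/(s+1).
So s+1 = μ(1−μ)/σ² = (0.534×0.466)/0.0279 = 0.248844/0.0279 = 8.9191, giving s = 7.9191.
Then α = μs = 0.534×7.9191 = 4.23 and β = (1−μ)s = 0.466×7.9191 = 3.69.

α = 4.23, β = 3.69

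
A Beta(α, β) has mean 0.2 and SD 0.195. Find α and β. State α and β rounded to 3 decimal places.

α = 0.642, β = 2.566

σ² = 0.195² = 0.038025.
With s = α+β, Var = μ(1−μ)/(s+1), so s+1 = (0.2×0.8)/0.038025 = 4.2078 and s = 3.2078.
α = μs = 0.642, β = (1−μ)s = 2.566.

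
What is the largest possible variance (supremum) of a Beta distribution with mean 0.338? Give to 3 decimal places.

Var = μ(1−μ)/(α+β+1), which approaches μ(1−μ) as α+β → 0.
So the supremum is μ(1−μ) = 0.338×0.662 = 0.224.

0.224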